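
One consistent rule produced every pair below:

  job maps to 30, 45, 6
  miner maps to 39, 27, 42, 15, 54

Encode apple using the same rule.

3, 48, 48, 36, 15

j(#10)→30 and o(#15)→45: differences scale by 3, so n = 3·pos + 0. With a=1..z=26, the number is 3·pos.
For apple: a=1→3, p=16→48, p=16→48, l=12→36, e=5→15.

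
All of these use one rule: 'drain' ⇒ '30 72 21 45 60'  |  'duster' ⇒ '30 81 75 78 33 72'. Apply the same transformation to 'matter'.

57 21 78 78 33 72

Each letter becomes 3×(its alphabet position, a=1..z=26) + 18.
Applying it to matter: m=13→57, a=1→21, t=20→78, t=20→78, e=5→33, r=18→72.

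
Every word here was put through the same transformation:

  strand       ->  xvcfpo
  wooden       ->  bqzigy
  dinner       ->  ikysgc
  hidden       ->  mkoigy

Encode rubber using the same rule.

wwmggc

It's a Vigenère-style cipher with numeric key [5,2,11]: position i shifts by key[i mod 3].
On rubber: r+5=w, u+2=w, b+11=m, b+5=g, e+2=g, r+11=c.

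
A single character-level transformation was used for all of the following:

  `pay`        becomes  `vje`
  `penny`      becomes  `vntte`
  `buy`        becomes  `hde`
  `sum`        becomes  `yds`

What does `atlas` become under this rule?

The shift depends on letter class: consonant p→v is +6, but vowel a→j is +9. The rule splits by letter class: vowels +9, consonants +6.
For atlas: a(vowel)+9=j, t(cons)+6=z, l(cons)+6=r, a(vowel)+9=j, s(cons)+6=y.

jzrjy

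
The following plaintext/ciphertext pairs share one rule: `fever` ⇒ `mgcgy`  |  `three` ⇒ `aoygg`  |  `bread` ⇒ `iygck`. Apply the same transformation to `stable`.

zacisg

The shift depends on letter class: consonant f→m is +7, but vowel e→g is +2. The rule splits by letter class: vowels +2, consonants +7.
On stable: s(cons)+7=z, t(cons)+7=a, a(vowel)+2=c, b(cons)+7=i, l(cons)+7=s, e(vowel)+2=g.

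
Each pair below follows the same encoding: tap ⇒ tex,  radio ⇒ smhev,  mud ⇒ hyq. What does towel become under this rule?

The output letters match the input read backwards, each shifted +4: tap reversed is pat. The word is reversed, then every letter is shifted forward by 4.
For towel: reverse → lewot; then shift: l+4=p, e+4=i, w+4=a, o+4=s, t+4=x.

piasx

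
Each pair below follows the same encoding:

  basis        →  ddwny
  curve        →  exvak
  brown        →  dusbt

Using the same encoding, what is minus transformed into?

The shift increases by 1 at each position, starting from +2: 2, 3, 4, ….
For minus: m+2=o, i+3=l, n+4=r, u+5=z, s+6=y.

olrzy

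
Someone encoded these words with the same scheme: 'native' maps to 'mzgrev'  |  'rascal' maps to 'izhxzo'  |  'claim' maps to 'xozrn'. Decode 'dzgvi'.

Each pair mirrors across the alphabet (n↔m, a↔z, t↔g): positions sum to 25. This is the alphabet-reversal cipher (Atbash): a becomes z, b becomes y, etc.
Undoing it on dzgvi: d↔w, z↔a, g↔t, v↔e, i↔r.

water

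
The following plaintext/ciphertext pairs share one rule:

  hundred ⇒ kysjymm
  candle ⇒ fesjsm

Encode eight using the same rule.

In hundred: h→k is +3, u→y is +4, n→s is +5, d→j is +6 — the shift increases by 1 each position. The shift increases by 1 at each position, starting from +3: 3, 4, 5, ….
On eight: e+3=h, i+4=m, g+5=l, h+6=n, t+7=a.

hmlna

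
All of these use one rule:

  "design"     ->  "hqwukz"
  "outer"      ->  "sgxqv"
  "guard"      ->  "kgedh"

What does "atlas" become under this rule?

efpmw

Shifts by position in design: pos 0: d→h (+4), pos 1: e→q (+12), pos 2: s→w (+4), pos 3: i→u (+12) — repeating every 2. The shifts repeat in a cycle of length 2: positions 0,1,… shift by +4, +12, then the pattern repeats.
For atlas: a+4=e, t+12=f, l+4=p, a+12=m, s+4=w.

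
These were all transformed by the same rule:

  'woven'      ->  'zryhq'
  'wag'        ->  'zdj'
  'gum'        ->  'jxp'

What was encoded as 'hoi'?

elf

Compare letters: w→z is +3, o→r is +3, v→y is +3 — a constant shift. It's a constant shift of +3 (ROT3).
Reversing it on hoi: h−3=e, o−3=l, i−3=f.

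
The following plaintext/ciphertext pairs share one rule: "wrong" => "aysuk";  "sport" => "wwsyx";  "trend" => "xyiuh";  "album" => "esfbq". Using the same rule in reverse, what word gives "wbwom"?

Shifts by position in wrong: pos 0: w→a (+4), pos 1: r→y (+7), pos 2: o→s (+4), pos 3: n→u (+7) — repeating every 2. A repeating key of period 2 is used — shifts +4, +7 over and over.
Decoding wbwom: w−4=s, b−7=u, w−4=s, o−7=h, m−4=i.

sushi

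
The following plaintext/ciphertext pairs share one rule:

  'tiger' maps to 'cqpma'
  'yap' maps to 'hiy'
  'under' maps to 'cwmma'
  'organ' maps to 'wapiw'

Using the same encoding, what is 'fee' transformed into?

omm

Vowels shift forward by 8 and consonants shift forward by 9.
Applying it to fee: f(cons)+9=o, e(vowel)+8=m, e(vowel)+8=m.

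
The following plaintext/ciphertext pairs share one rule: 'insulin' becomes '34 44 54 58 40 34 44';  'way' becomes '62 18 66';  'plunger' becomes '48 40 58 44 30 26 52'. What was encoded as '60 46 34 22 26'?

i(#9)→34 and n(#14)→44: differences scale by 2, so n = 2·pos + 16. Each letter becomes 2×(its alphabet position, a=1..z=26) + 16.
Undoing it on 60 46 34 22 26: 60→(60−16)÷2=22=v, 46→(46−16)÷2=15=o, 34→(34−16)÷2=9=i, 22→(22−16)÷2=3=c, 26→(26−16)÷2=5=e.

voice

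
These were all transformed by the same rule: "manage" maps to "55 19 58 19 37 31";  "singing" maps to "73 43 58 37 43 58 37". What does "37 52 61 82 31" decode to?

glove

m(#13)→55 and a(#1)→19: differences scale by 3, so n = 3·pos + 16. The formula is n = 3×(alphabet index, a=1) + 16.
Decoding 37 52 61 82 31: 37→(37−16)÷3=7=g, 52→(52−16)÷3=12=l, 61→(61−16)÷3=15=o, 82→(82−16)÷3=22=v, 31→(31−16)÷3=5=e.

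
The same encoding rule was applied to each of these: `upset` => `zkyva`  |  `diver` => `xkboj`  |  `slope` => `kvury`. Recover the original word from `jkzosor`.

limited

Read the word backwards and shift each letter +6.
Reversing it on jkzosor: shift back: j−6=d, k−6=e, z−6=t, o−6=i, s−6=m, o−6=i, r−6=l → detimil; then reverse → limited.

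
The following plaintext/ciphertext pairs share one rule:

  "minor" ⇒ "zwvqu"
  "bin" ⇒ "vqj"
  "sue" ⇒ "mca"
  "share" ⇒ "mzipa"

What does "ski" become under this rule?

qsa

The output letters match the input read backwards, each shifted +8: minor reversed is ronim. Two steps: reverse the string, then apply a Caesar shift of +8.
Applying it to ski: reverse → iks; then shift: i+8=q, k+8=s, s+8=a.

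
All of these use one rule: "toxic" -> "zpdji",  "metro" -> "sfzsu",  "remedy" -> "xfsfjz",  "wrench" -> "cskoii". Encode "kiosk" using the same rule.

qjutq

The shifts repeat in a cycle of length 2: positions 0,1,… shift by +6, +1, then the pattern repeats.
For kiosk: k+6=q, i+1=j, o+6=u, s+1=t, k+6=q.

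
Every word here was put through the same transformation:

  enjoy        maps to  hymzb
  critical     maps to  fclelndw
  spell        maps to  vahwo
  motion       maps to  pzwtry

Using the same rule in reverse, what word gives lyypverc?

Shifts by position in enjoy: pos 0: e→h (+3), pos 1: n→y (+11), pos 2: j→m (+3), pos 3: o→z (+11) — repeating every 2. A repeating key of period 2 is used — shifts +3, +11 over and over.
Decoding lyypverc: l−3=i, y−11=n, y−3=v, p−11=e, v−3=s, e−11=t, r−3=o, c−11=r.

investor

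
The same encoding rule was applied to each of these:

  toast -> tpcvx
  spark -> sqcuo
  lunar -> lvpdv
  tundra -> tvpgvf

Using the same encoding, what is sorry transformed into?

sptuc

In toast: t→t is +0, o→p is +1, a→c is +2, s→v is +3 — the shift increases by 1 each position. The shift increases by 1 at each position, starting from +0: 0, 1, 2, ….
On sorry: s+0=s, o+1=p, r+2=t, r+3=u, y+4=c.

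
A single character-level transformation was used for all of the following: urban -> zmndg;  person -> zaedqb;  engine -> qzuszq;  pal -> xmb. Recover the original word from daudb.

The output letters match the input read backwards, each shifted +12: urban reversed is nabru. Two steps: reverse the string, then apply a Caesar shift of +12.
Undoing it on daudb: shift back: d−12=r, a−12=o, u−12=i, d−12=r, b−12=p → roirp; then reverse → prior.

prior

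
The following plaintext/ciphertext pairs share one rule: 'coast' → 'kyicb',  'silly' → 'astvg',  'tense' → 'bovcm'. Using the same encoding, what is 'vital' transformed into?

Shifts by position in coast: pos 0: c→k (+8), pos 1: o→y (+10), pos 2: a→i (+8), pos 3: s→c (+10) — repeating every 2. The shifts repeat in a cycle of length 2: positions 0,1,… shift by +8, +10, then the pattern repeats.
For vital: v+8=d, i+10=s, t+8=b, a+10=k, l+8=t.

dsbkt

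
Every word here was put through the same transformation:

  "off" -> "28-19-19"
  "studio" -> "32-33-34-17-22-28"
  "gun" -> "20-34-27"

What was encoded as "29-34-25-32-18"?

pulse

o is letter #15 and maps to 28: an offset of 13. Letters become their 1-based position plus 13 (so a→14, b→15, …).
Decoding 29-34-25-32-18: 29→(29−13)÷1=16=p, 34→(34−13)÷1=21=u, 25→(25−13)÷1=12=l, 32→(32−13)÷1=19=s, 18→(18−13)÷1=5=e.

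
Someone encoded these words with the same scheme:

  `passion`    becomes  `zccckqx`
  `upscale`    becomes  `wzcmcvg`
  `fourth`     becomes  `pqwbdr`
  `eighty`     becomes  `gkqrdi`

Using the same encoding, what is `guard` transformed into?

The shift depends on letter class: consonant p→z is +10, but vowel a→c is +2. Vowels shift forward by 2 and consonants shift forward by 10.
For guard: g(cons)+10=q, u(vowel)+2=w, a(vowel)+2=c, r(cons)+10=b, d(cons)+10=n.

qwcbn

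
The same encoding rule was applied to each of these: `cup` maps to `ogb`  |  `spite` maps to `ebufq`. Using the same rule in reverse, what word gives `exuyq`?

Compare letters: c→o is +12, u→g is +12, p→b is +12 — a constant shift. It's a constant shift of +12 (ROT12).
Decoding exuyq: e−12=s, x−12=l, u−12=i, y−12=m, q−12=e.

slime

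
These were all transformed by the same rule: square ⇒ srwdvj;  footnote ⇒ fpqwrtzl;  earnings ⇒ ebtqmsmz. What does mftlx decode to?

In square: s→s is +0, q→r is +1, u→w is +2, a→d is +3 — the shift increases by 1 each position. The shift increases by 1 at each position, starting from +0: 0, 1, 2, ….
Reversing it on mftlx: m−0=m, f−1=e, t−2=r, l−3=i, x−4=t.

merit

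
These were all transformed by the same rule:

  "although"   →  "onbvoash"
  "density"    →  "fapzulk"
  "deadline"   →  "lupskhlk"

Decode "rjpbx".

quick

The output letters match the input read backwards, each shifted +7: although reversed is hguohtla. Two steps: reverse the string, then apply a Caesar shift of +7.
Reversing it on rjpbx: shift back: r−7=k, j−7=c, p−7=i, b−7=u, x−7=q → kciuq; then reverse → quick.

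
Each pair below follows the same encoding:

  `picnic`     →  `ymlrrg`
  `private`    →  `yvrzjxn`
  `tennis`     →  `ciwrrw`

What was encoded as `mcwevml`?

Shifts by position in picnic: pos 0: p→y (+9), pos 1: i→m (+4), pos 2: c→l (+9), pos 3: n→r (+4) — repeating every 2. A repeating key of period 2 is used — shifts +9, +4 over and over.
Undoing it on mcwevml: m−9=d, c−4=y, w−9=n, e−4=a, v−9=m, m−4=i, l−9=c.

dynamic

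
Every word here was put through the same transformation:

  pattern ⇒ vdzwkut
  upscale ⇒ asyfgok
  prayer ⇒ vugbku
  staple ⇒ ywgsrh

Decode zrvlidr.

topical

Shifts by position in pattern: pos 0: p→v (+6), pos 1: a→d (+3), pos 2: t→z (+6), pos 3: t→w (+3) — repeating every 2. It's a Vigenère-style cipher with numeric key [6,3]: position i shifts by key[i mod 2].
Decoding zrvlidr: z−6=t, r−3=o, v−6=p, l−3=i, i−6=c, d−3=a, r−6=l.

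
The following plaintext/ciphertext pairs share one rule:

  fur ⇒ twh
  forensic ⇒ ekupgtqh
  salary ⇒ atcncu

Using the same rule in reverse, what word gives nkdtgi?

Read the word backwards and shift each letter +2.
Undoing it on nkdtgi: shift back: n−2=l, k−2=i, d−2=b, t−2=r, g−2=e, i−2=g → libreg; then reverse → gerbil.

gerbil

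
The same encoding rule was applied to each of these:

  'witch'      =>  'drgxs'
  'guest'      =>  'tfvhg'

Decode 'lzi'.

oar

Each pair mirrors across the alphabet (w↔d, i↔r, t↔g): positions sum to 25. Letters are reflected about the middle of the alphabet (position → 25−position): Atbash.
Reversing it on lzi: l↔o, z↔a, i↔r.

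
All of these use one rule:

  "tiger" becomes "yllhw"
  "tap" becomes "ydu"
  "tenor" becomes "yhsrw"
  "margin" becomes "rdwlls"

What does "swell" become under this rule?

The rule splits by letter class: vowels +3, consonants +5.
On swell: s(cons)+5=x, w(cons)+5=b, e(vowel)+3=h, l(cons)+5=q, l(cons)+5=q.

xbhqq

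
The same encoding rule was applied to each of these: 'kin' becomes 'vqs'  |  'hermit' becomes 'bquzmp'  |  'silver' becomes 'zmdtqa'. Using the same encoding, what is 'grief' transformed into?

nmqzo

The output letters match the input read backwards, each shifted +8: kin reversed is nik. The word is reversed, then every letter is shifted forward by 8.
Applying it to grief: reverse → feirg; then shift: f+8=n, e+8=m, i+8=q, r+8=z, g+8=o.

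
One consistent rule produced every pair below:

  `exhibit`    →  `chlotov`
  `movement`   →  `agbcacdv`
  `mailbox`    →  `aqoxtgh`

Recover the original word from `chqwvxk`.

Treating letters as 0–25, the rule is x ↦ 3x + 16 (mod 26).
Undoing it on chqwvxk: c(2)→9·(2−16)≡4=e; h(7)→9·(7−16)≡23=x; q(16)→9·(16−16)≡0=a; w(22)→9·(22−16)≡2=c; v(21)→9·(21−16)≡19=t; x(23)→9·(23−16)≡11=l; k(10)→9·(10−16)≡24=y (all mod 26).

exactly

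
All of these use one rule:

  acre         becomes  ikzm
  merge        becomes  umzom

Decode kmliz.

Compare letters: a→i is +8, c→k is +8, r→z is +8 — a constant shift. Every letter moves 8 places later in the alphabet, wrapping around z→a.
Undoing it on kmliz: k−8=c, m−8=e, l−8=d, i−8=a, z−8=r.

cedar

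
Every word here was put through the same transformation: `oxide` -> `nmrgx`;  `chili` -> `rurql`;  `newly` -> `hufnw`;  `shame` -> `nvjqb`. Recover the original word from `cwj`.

The output letters match the input read backwards, each shifted +9: oxide reversed is edixo. The word is reversed, then every letter is shifted forward by 9.
Decoding cwj: shift back: c−9=t, w−9=n, j−9=a → tna; then reverse → ant.

ant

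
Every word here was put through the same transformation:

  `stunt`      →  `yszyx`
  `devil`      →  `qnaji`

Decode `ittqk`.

The output letters match the input read backwards, each shifted +5: stunt reversed is tnuts. The word is reversed, then every letter is shifted forward by 5.
Decoding ittqk: shift back: i−5=d, t−5=o, t−5=o, q−5=l, k−5=f → doolf; then reverse → flood.

flood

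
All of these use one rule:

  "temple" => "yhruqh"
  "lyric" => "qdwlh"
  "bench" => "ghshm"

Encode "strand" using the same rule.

The shift depends on letter class: consonant t→y is +5, but vowel e→h is +3. Vowels shift forward by 3 and consonants shift forward by 5.
For strand: s(cons)+5=x, t(cons)+5=y, r(cons)+5=w, a(vowel)+3=d, n(cons)+5=s, d(cons)+5=i.

xywdsi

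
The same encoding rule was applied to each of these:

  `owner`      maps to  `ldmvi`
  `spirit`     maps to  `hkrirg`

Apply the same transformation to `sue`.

hfv

Each pair mirrors across the alphabet (o↔l, w↔d, n↔m): positions sum to 25. Letters are reflected about the middle of the alphabet (position → 25−position): Atbash.
On sue: s↔h, u↔f, e↔v.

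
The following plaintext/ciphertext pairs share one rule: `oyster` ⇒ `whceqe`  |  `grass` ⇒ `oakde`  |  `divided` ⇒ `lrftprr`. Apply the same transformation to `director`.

In oyster: o→w is +8, y→h is +9, s→c is +10, t→e is +11 — the shift increases by 1 each position. Letter i (0-indexed) is shifted by i+8, so successive shifts are 8, 9, 10, ….
For director: d+8=l, i+9=r, r+10=b, e+11=p, c+12=o, t+13=g, o+14=c, r+15=g.

lrbpogcg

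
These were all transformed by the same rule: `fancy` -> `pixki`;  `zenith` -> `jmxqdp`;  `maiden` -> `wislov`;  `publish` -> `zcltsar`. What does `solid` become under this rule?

cwvqn

Shifts by position in fancy: pos 0: f→p (+10), pos 1: a→i (+8), pos 2: n→x (+10), pos 3: c→k (+8) — repeating every 2. A repeating key of period 2 is used — shifts +10, +8 over and over.
On solid: s+10=c, o+8=w, l+10=v, i+8=q, d+10=n.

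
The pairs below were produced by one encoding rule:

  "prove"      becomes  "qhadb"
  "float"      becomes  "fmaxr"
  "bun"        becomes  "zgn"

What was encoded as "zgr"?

The output letters match the input read backwards, each shifted +12: prove reversed is evorp. The word is reversed, then every letter is shifted forward by 12.
Reversing it on zgr: shift back: z−12=n, g−12=u, r−12=f → nuf; then reverse → fun.

fun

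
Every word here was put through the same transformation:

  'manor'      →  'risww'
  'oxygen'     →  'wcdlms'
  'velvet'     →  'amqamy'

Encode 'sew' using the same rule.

xmb

The shift depends on letter class: consonant m→r is +5, but vowel a→i is +8. Two shifts are in play — +8 for a/e/i/o/u, +5 for every other letter.
On sew: s(cons)+5=x, e(vowel)+8=m, w(cons)+5=b.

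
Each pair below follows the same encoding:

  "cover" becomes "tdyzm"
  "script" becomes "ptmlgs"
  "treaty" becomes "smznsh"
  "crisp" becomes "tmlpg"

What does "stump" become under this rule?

psvxg

This is an affine cipher: with a=0,…,z=25, each position x becomes (3x+13) mod 26.
Applying it to stump: s(18)→3·18+13≡15=p; t(19)→3·19+13≡18=s; u(20)→3·20+13≡21=v; m(12)→3·12+13≡23=x; p(15)→3·15+13≡6=g (all mod 26).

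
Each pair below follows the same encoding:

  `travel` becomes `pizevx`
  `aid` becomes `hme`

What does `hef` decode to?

bad

Two steps: reverse the string, then apply a Caesar shift of +4.
Undoing it on hef: shift back: h−4=d, e−4=a, f−4=b → dab; then reverse → bad.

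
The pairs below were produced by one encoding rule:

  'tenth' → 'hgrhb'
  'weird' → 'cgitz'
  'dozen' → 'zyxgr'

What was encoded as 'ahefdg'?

t(19)→h(7) and e(4)→g(6) fit y≡7x+4 (mod 26); the inverse of 7 mod 26 is 15. This is an affine cipher: with a=0,…,z=25, each position x becomes (7x+4) mod 26.
Reversing it on ahefdg: a(0)→15·(0−4)≡18=s; h(7)→15·(7−4)≡19=t; e(4)→15·(4−4)≡0=a; f(5)→15·(5−4)≡15=p; d(3)→15·(3−4)≡11=l; g(6)→15·(6−4)≡4=e (all mod 26).

staple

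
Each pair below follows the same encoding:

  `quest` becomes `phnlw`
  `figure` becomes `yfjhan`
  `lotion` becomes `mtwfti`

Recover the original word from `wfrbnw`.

ticket

q(16)→p(15) and u(20)→h(7) fit y≡11x+21 (mod 26); the inverse of 11 mod 26 is 19. This is an affine cipher: with a=0,…,z=25, each position x becomes (11x+21) mod 26.
Reversing it on wfrbnw: w(22)→19·(22−21)≡19=t; f(5)→19·(5−21)≡8=i; r(17)→19·(17−21)≡2=c; b(1)→19·(1−21)≡10=k; n(13)→19·(13−21)≡4=e; w(22)→19·(22−21)≡19=t (all mod 26).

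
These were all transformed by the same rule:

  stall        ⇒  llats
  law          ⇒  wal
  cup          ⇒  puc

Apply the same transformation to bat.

The word is simply reversed.
For bat: reverse → tab.

tab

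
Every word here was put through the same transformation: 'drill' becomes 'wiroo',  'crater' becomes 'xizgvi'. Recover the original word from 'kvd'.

pew

Each pair mirrors across the alphabet (d↔w, r↔i, i↔r): positions sum to 25. Letters are reflected about the middle of the alphabet (position → 25−position): Atbash.
Reversing it on kvd: k↔p, v↔e, d↔w.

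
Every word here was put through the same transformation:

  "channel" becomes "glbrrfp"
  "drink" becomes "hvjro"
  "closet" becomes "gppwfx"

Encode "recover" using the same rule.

vfgpzfv

The shift depends on letter class: consonant c→g is +4, but vowel a→b is +1. Two shifts are in play — +1 for a/e/i/o/u, +4 for every other letter.
For recover: r(cons)+4=v, e(vowel)+1=f, c(cons)+4=g, o(vowel)+1=p, v(cons)+4=z, e(vowel)+1=f, r(cons)+4=v.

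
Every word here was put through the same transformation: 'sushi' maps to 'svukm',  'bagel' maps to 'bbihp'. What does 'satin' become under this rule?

sbvlr

In sushi: s→s is +0, u→v is +1, s→u is +2, h→k is +3 — the shift increases by 1 each position. The shift increases by 1 at each position, starting from +0: 0, 1, 2, ….
On satin: s+0=s, a+1=b, t+2=v, i+3=l, n+4=r.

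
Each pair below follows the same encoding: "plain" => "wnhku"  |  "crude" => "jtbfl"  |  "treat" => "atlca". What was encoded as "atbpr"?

trunk

Shifts by position in plain: pos 0: p→w (+7), pos 1: l→n (+2), pos 2: a→h (+7), pos 3: i→k (+2) — repeating every 2. The shifts repeat in a cycle of length 2: positions 0,1,… shift by +7, +2, then the pattern repeats.
Decoding atbpr: a−7=t, t−2=r, b−7=u, p−2=n, r−7=k.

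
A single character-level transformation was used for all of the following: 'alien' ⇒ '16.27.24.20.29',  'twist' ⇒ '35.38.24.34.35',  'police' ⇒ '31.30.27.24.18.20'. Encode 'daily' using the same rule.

19.16.24.27.40

a is letter #1 and maps to 16: an offset of 15. Each letter is replaced by its alphabet position (a=1..z=26) + 15.
Applying it to daily: d=4→19, a=1→16, i=9→24, l=12→27, y=25→40.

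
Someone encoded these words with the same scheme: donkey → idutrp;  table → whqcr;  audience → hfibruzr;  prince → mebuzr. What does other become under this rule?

Treating letters as 0–25, the rule is x ↦ 9x + 7 (mod 26).
For other: o(14)→9·14+7≡3=d; t(19)→9·19+7≡22=w; h(7)→9·7+7≡18=s; e(4)→9·4+7≡17=r; r(17)→9·17+7≡4=e (all mod 26).

dwsre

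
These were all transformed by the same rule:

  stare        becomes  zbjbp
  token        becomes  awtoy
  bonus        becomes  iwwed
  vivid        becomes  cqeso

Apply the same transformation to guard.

ncjbo

Letter i (0-indexed) is shifted by i+7, so successive shifts are 7, 8, 9, ….
On guard: g+7=n, u+8=c, a+9=j, r+10=b, d+11=o.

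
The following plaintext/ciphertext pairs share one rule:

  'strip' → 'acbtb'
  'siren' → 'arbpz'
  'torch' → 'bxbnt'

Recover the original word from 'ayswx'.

In strip: s→a is +8, t→c is +9, r→b is +10, i→t is +11 — the shift increases by 1 each position. Letter i (0-indexed) is shifted by i+8, so successive shifts are 8, 9, 10, ….
Undoing it on ayswx: a−8=s, y−9=p, s−10=i, w−11=l, x−12=l.

spill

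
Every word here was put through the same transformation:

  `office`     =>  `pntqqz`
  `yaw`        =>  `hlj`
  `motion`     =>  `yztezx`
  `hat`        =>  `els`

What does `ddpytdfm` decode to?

business

The output letters match the input read backwards, each shifted +11: office reversed is eciffo. The word is reversed, then every letter is shifted forward by 11.
Reversing it on ddpytdfm: shift back: d−11=s, d−11=s, p−11=e, y−11=n, t−11=i, d−11=s, f−11=u, m−11=b → ssenisub; then reverse → business.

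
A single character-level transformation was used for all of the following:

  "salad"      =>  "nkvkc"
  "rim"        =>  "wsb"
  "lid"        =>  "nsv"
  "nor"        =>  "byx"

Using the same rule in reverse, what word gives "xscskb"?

raisin

The output letters match the input read backwards, each shifted +10: salad reversed is dalas. Read the word backwards and shift each letter +10.
Undoing it on xscskb: shift back: x−10=n, s−10=i, c−10=s, s−10=i, k−10=a, b−10=r → nisiar; then reverse → raisin.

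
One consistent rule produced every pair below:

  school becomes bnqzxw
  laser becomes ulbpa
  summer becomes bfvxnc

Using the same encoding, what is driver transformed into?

mcrgnc

Shifts by position in school: pos 0: s→b (+9), pos 1: c→n (+11), pos 2: h→q (+9), pos 3: o→z (+11) — repeating every 2. A repeating key of period 2 is used — shifts +9, +11 over and over.
Applying it to driver: d+9=m, r+11=c, i+9=r, v+11=g, e+9=n, r+11=c.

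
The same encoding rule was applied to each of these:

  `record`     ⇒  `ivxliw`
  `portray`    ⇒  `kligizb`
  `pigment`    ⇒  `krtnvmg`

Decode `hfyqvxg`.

Each pair mirrors across the alphabet (r↔i, e↔v, c↔x): positions sum to 25. Letters are reflected about the middle of the alphabet (position → 25−position): Atbash.
Undoing it on hfyqvxg: h↔s, f↔u, y↔b, q↔j, v↔e, x↔c, g↔t.

subject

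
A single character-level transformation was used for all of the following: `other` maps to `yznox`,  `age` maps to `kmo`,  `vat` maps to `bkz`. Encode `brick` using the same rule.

The rule splits by letter class: vowels +10, consonants +6.
On brick: b(cons)+6=h, r(cons)+6=x, i(vowel)+10=s, c(cons)+6=i, k(cons)+6=q.

hxsiq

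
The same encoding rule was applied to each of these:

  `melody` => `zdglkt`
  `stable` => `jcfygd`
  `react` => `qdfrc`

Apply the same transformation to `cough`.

rlvpi

m(12)→z(25) and e(4)→d(3) fit y≡19x+5 (mod 26); the inverse of 19 mod 26 is 11. This is an affine cipher: with a=0,…,z=25, each position x becomes (19x+5) mod 26.
On cough: c(2)→19·2+5≡17=r; o(14)→19·14+5≡11=l; u(20)→19·20+5≡21=v; g(6)→19·6+5≡15=p; h(7)→19·7+5≡8=i (all mod 26).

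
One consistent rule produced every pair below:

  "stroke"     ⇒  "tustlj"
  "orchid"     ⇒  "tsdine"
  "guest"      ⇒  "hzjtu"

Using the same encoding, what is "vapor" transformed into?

Two shifts are in play — +5 for a/e/i/o/u, +1 for every other letter.
For vapor: v(cons)+1=w, a(vowel)+5=f, p(cons)+1=q, o(vowel)+5=t, r(cons)+1=s.

wfqts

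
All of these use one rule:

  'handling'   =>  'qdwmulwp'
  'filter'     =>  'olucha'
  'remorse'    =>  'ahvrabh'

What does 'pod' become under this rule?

The shift depends on letter class: consonant h→q is +9, but vowel a→d is +3. Two shifts are in play — +3 for a/e/i/o/u, +9 for every other letter.
On pod: p(cons)+9=y, o(vowel)+3=r, d(cons)+9=m.

yrm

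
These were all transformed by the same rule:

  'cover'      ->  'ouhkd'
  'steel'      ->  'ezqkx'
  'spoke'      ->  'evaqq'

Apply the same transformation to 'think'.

fnutw

Shifts by position in cover: pos 0: c→o (+12), pos 1: o→u (+6), pos 2: v→h (+12), pos 3: e→k (+6) — repeating every 2. It's a Vigenère-style cipher with numeric key [12,6]: position i shifts by key[i mod 2].
For think: t+12=f, h+6=n, i+12=u, n+6=t, k+12=w.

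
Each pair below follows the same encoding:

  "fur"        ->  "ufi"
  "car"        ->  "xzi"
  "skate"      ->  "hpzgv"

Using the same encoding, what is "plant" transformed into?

Each pair mirrors across the alphabet (f↔u, u↔f, r↔i): positions sum to 25. This is the alphabet-reversal cipher (Atbash): a becomes z, b becomes y, etc.
Applying it to plant: p↔k, l↔o, a↔z, n↔m, t↔g.

kozmg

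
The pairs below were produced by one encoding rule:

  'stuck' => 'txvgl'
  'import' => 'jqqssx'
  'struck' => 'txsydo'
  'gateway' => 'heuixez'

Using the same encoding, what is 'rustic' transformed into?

sytxjg

Shifts by position in stuck: pos 0: s→t (+1), pos 1: t→x (+4), pos 2: u→v (+1), pos 3: c→g (+4) — repeating every 2. A repeating key of period 2 is used — shifts +1, +4 over and over.
For rustic: r+1=s, u+4=y, s+1=t, t+4=x, i+1=j, c+4=g.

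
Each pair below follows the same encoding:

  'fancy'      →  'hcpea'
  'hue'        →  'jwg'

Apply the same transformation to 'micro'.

oketq

Compare letters: f→h is +2, a→c is +2, n→p is +2 — a constant shift. Each letter is shifted forward by 2 in the alphabet (a Caesar shift of +2).
On micro: m+2=o, i+2=k, c+2=e, r+2=t, o+2=q.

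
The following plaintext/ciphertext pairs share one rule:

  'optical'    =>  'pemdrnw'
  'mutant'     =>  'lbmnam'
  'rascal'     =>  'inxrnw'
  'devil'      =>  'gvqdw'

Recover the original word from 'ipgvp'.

rodeo

o(14)→p(15) and p(15)→e(4) fit y≡15x+13 (mod 26); the inverse of 15 mod 26 is 7. This is an affine cipher: with a=0,…,z=25, each position x becomes (15x+13) mod 26.
Decoding ipgvp: i(8)→7·(8−13)≡17=r; p(15)→7·(15−13)≡14=o; g(6)→7·(6−13)≡3=d; v(21)→7·(21−13)≡4=e; p(15)→7·(15−13)≡14=o (all mod 26).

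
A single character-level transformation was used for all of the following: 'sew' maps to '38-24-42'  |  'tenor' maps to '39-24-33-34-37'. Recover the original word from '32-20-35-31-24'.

s is letter #19 and maps to 38: an offset of 19. Letters become their 1-based position plus 19 (so a→20, b→21, …).
Undoing it on 32-20-35-31-24: 32→(32−19)÷1=13=m, 20→(20−19)÷1=1=a, 35→(35−19)÷1=16=p, 31→(31−19)÷1=12=l, 24→(24−19)÷1=5=e.

maple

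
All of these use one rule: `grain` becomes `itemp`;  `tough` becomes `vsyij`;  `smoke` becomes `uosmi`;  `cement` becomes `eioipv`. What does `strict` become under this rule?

The rule splits by letter class: vowels +4, consonants +2.
Applying it to strict: s(cons)+2=u, t(cons)+2=v, r(cons)+2=t, i(vowel)+4=m, c(cons)+2=e, t(cons)+2=v.

uvtmev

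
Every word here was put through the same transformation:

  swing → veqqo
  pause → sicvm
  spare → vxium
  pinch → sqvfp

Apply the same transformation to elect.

htmfb

Shifts by position in swing: pos 0: s→v (+3), pos 1: w→e (+8), pos 2: i→q (+8), pos 3: n→q (+3), pos 4: g→o (+8) — repeating every 3. It's a Vigenère-style cipher with numeric key [3,8,8]: position i shifts by key[i mod 3].
For elect: e+3=h, l+8=t, e+8=m, c+3=f, t+8=b.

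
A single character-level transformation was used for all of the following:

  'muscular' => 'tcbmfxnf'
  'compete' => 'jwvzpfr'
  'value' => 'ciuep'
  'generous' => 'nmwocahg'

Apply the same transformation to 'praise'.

Letter i (0-indexed) is shifted by i+7, so successive shifts are 7, 8, 9, ….
Applying it to praise: p+7=w, r+8=z, a+9=j, i+10=s, s+11=d, e+12=q.

wzjsdq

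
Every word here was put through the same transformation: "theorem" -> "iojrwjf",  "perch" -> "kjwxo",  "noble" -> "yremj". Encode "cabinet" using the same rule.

t(19)→i(8) and h(7)→o(14) fit y≡19x+11 (mod 26); the inverse of 19 mod 26 is 11. This is an affine cipher: with a=0,…,z=25, each position x becomes (19x+11) mod 26.
For cabinet: c(2)→19·2+11≡23=x; a(0)→19·0+11≡11=l; b(1)→19·1+11≡4=e; i(8)→19·8+11≡7=h; n(13)→19·13+11≡24=y; e(4)→19·4+11≡9=j; t(19)→19·19+11≡8=i (all mod 26).

xlehyji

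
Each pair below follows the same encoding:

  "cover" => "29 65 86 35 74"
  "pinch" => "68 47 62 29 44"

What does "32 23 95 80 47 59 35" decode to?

c(#3)→29 and o(#15)→65: differences scale by 3, so n = 3·pos + 20. Each letter becomes 3×(its alphabet position, a=1..z=26) + 20.
Reversing it on 32 23 95 80 47 59 35: 32→(32−20)÷3=4=d, 23→(23−20)÷3=1=a, 95→(95−20)÷3=25=y, 80→(80−20)÷3=20=t, 47→(47−20)÷3=9=i, 59→(59−20)÷3=13=m, 35→(35−20)÷3=5=e.

daytime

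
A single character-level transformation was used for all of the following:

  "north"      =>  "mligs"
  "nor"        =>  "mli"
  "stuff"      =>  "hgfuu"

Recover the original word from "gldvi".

This is the alphabet-reversal cipher (Atbash): a becomes z, b becomes y, etc.
Reversing it on gldvi: g↔t, l↔o, d↔w, v↔e, i↔r.

tower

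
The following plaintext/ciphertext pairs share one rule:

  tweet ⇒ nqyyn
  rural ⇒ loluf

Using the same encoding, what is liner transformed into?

Every letter moves 20 places later in the alphabet, wrapping around z→a.
Applying it to liner: l+20=f, i+20=c, n+20=h, e+20=y, r+20=l.

fchyl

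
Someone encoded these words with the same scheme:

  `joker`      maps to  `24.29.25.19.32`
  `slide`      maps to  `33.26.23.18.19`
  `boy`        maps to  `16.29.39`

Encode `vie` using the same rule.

36.23.19

j is letter #10 and maps to 24: an offset of 14. Letters become their 1-based position plus 14 (so a→15, b→16, …).
On vie: v=22→36, i=9→23, e=5→19.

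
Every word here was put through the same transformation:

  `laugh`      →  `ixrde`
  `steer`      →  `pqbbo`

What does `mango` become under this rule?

jxkdl

This is a Caesar cipher with shift 23.
Applying it to mango: m+23=j, a+23=x, n+23=k, g+23=d, o+23=l.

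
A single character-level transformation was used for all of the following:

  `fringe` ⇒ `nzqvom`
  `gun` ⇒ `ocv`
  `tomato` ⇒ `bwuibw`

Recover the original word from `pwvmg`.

Compare letters: f→n is +8, r→z is +8, i→q is +8 — a constant shift. This is a Caesar cipher with shift 8.
Undoing it on pwvmg: p−8=h, w−8=o, v−8=n, m−8=e, g−8=y.

honey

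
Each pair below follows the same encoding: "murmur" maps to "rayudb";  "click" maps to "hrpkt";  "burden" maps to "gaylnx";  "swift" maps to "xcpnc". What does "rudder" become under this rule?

Each letter shifts forward by (position + 5), i.e. 5, 6, 7, … — the shift grows by one for each successive letter.
Applying it to rudder: r+5=w, u+6=a, d+7=k, d+8=l, e+9=n, r+10=b.

waklnb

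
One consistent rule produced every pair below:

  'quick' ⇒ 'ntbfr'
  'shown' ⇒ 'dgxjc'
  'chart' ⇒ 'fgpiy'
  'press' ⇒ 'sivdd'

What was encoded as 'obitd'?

virus

q(16)→n(13) and u(20)→t(19) fit y≡21x+15 (mod 26); the inverse of 21 mod 26 is 5. Treating letters as 0–25, the rule is x ↦ 21x + 15 (mod 26).
Reversing it on obitd: o(14)→5·(14−15)≡21=v; b(1)→5·(1−15)≡8=i; i(8)→5·(8−15)≡17=r; t(19)→5·(19−15)≡20=u; d(3)→5·(3−15)≡18=s (all mod 26).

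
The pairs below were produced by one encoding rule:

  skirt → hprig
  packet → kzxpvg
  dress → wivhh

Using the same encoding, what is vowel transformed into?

eldvo

Each pair mirrors across the alphabet (s↔h, k↔p, i↔r): positions sum to 25. Letters are reflected about the middle of the alphabet (position → 25−position): Atbash.
On vowel: v↔e, o↔l, w↔d, e↔v, l↔o.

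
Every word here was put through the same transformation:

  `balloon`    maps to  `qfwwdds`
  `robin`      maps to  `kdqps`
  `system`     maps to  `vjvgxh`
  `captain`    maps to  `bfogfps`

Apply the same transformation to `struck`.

Treating letters as 0–25, the rule is x ↦ 11x + 5 (mod 26).
For struck: s(18)→11·18+5≡21=v; t(19)→11·19+5≡6=g; r(17)→11·17+5≡10=k; u(20)→11·20+5≡17=r; c(2)→11·2+5≡1=b; k(10)→11·10+5≡11=l (all mod 26).

vgkrbl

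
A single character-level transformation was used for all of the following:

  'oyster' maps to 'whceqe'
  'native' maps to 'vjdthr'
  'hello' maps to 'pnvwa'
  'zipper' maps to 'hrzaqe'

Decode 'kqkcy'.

The shift increases by 1 at each position, starting from +8: 8, 9, 10, ….
Undoing it on kqkcy: k−8=c, q−9=h, k−10=a, c−11=r, y−12=m.

charm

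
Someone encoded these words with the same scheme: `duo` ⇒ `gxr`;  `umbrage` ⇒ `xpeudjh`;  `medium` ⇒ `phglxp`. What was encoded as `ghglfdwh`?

This is a Caesar cipher with shift 3.
Undoing it on ghglfdwh: g−3=d, h−3=e, g−3=d, l−3=i, f−3=c, d−3=a, w−3=t, h−3=e.

dedicate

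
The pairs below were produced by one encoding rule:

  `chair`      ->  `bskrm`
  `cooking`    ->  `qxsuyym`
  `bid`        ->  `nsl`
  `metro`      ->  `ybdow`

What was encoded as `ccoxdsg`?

The output letters match the input read backwards, each shifted +10: chair reversed is riahc. Two steps: reverse the string, then apply a Caesar shift of +10.
Reversing it on ccoxdsg: shift back: c−10=s, c−10=s, o−10=e, x−10=n, d−10=t, s−10=i, g−10=w → ssentiw; then reverse → witness.

witness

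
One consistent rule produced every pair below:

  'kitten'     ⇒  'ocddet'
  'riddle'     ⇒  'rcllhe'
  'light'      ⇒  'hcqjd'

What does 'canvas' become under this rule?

k(10)→o(14) and i(8)→c(2) fit y≡19x+6 (mod 26); the inverse of 19 mod 26 is 11. Treating letters as 0–25, the rule is x ↦ 19x + 6 (mod 26).
On canvas: c(2)→19·2+6≡18=s; a(0)→19·0+6≡6=g; n(13)→19·13+6≡19=t; v(21)→19·21+6≡15=p; a(0)→19·0+6≡6=g; s(18)→19·18+6≡10=k (all mod 26).

sgtpgk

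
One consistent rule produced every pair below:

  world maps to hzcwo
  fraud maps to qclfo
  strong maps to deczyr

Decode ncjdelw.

Compare letters: w→h is +11, o→z is +11, r→c is +11 — a constant shift. Every letter moves 11 places later in the alphabet, wrapping around z→a.
Decoding ncjdelw: n−11=c, c−11=r, j−11=y, d−11=s, e−11=t, l−11=a, w−11=l.

crystal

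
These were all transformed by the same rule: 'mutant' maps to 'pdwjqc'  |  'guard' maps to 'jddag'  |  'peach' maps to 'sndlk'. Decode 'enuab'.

Shifts by position in mutant: pos 0: m→p (+3), pos 1: u→d (+9), pos 2: t→w (+3), pos 3: a→j (+9) — repeating every 2. The shifts repeat in a cycle of length 2: positions 0,1,… shift by +3, +9, then the pattern repeats.
Undoing it on enuab: e−3=b, n−9=e, u−3=r, a−9=r, b−3=y.

berry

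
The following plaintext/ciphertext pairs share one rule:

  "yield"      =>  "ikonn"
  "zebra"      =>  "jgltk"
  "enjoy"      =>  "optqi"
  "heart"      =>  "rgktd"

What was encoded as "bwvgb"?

ruler

It's a Vigenère-style cipher with numeric key [10,2]: position i shifts by key[i mod 2].
Decoding bwvgb: b−10=r, w−2=u, v−10=l, g−2=e, b−10=r.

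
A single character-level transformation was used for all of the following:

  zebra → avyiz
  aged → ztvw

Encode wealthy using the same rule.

Each pair mirrors across the alphabet (z↔a, e↔v, b↔y): positions sum to 25. This is the alphabet-reversal cipher (Atbash): a becomes z, b becomes y, etc.
On wealthy: w↔d, e↔v, a↔z, l↔o, t↔g, h↔s, y↔b.

dvzogsb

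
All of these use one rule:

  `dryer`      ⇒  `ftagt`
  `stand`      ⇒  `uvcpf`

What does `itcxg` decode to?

grave

Compare letters: d→f is +2, r→t is +2, y→a is +2 — a constant shift. Every letter moves 2 places later in the alphabet, wrapping around z→a.
Reversing it on itcxg: i−2=g, t−2=r, c−2=a, x−2=v, g−2=e.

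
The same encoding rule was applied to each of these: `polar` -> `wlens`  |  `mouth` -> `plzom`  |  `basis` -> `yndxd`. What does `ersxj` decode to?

lyric

p(15)→w(22) and o(14)→l(11) fit y≡11x+13 (mod 26); the inverse of 11 mod 26 is 19. Treating letters as 0–25, the rule is x ↦ 11x + 13 (mod 26).
Reversing it on ersxj: e(4)→19·(4−13)≡11=l; r(17)→19·(17−13)≡24=y; s(18)→19·(18−13)≡17=r; x(23)→19·(23−13)≡8=i; j(9)→19·(9−13)≡2=c (all mod 26).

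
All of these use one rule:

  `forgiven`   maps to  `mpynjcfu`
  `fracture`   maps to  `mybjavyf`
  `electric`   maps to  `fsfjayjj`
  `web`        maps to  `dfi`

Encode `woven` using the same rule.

The rule splits by letter class: vowels +1, consonants +7.
Applying it to woven: w(cons)+7=d, o(vowel)+1=p, v(cons)+7=c, e(vowel)+1=f, n(cons)+7=u.

dpcfu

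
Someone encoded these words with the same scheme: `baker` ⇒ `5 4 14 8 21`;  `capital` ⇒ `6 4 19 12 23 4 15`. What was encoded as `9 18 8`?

Letters become their 1-based position plus 3 (so a→4, b→5, …).
Reversing it on 9 18 8: 9→(9−3)÷1=6=f, 18→(18−3)÷1=15=o, 8→(8−3)÷1=5=e.

foe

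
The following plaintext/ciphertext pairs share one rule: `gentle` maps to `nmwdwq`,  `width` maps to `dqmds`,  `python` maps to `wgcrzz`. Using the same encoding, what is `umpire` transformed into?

In gentle: g→n is +7, e→m is +8, n→w is +9, t→d is +10 — the shift increases by 1 each position. The shift increases by 1 at each position, starting from +7: 7, 8, 9, ….
On umpire: u+7=b, m+8=u, p+9=y, i+10=s, r+11=c, e+12=q.

buyscq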